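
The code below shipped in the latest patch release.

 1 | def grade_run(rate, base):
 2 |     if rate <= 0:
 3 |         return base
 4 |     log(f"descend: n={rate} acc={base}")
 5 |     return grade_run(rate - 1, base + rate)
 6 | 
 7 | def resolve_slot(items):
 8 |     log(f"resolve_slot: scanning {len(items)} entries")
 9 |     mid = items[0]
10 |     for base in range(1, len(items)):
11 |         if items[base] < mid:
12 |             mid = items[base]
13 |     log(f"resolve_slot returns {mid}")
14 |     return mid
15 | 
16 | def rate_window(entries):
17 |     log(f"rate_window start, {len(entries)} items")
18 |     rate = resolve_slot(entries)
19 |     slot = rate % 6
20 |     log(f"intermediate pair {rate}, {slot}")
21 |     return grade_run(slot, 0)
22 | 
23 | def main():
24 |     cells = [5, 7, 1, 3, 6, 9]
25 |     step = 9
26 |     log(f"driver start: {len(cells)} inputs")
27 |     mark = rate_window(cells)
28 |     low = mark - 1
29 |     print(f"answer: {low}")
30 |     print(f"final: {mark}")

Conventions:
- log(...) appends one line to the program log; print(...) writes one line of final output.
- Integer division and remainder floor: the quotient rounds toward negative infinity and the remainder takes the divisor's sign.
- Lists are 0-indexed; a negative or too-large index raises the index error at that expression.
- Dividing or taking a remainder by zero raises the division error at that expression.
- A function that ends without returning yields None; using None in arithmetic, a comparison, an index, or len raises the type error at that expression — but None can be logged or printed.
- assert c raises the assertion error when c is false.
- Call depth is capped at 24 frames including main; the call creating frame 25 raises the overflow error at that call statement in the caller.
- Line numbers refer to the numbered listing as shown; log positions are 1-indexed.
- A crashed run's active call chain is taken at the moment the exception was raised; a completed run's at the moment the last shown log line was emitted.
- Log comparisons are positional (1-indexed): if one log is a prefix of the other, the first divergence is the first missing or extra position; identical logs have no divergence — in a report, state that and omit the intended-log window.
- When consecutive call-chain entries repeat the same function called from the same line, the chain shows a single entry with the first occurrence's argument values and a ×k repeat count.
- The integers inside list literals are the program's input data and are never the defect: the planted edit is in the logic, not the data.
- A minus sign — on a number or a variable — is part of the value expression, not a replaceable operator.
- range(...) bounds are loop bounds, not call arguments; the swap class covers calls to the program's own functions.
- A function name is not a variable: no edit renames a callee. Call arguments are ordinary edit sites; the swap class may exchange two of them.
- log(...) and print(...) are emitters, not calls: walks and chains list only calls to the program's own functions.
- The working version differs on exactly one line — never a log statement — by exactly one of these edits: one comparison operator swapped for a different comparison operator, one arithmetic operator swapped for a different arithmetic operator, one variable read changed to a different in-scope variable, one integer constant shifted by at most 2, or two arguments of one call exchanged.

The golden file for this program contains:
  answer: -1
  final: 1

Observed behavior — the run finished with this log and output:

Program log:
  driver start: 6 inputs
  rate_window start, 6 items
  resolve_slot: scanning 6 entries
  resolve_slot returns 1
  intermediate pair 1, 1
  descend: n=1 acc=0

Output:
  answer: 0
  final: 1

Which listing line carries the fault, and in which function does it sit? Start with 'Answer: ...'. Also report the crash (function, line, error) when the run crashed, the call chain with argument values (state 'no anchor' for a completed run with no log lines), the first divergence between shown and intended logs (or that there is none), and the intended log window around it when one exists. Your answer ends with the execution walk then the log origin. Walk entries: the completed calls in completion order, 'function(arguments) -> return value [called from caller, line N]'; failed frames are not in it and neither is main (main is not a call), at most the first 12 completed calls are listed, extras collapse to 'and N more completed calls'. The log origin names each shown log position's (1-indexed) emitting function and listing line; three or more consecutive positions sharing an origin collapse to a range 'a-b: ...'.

Answer: the defect is in main at line 28.
Key fact: Nothing in the log betrays the bug — only the output does.
Call chain: main -> rate_window([5, 7, 1, 3, 6, 9]) (called at line 27) -> grade_run(1, 0) (called at line 21).
First divergence: none; the two logs match at every position.
Execution walk:
  resolve_slot([5, 7, 1, 3, 6, 9]) -> 1  [called from rate_window, line 18]
  grade_run(0, 1) -> 1  [called from grade_run, line 5]
  grade_run(1, 0) -> 1  [called from rate_window, line 21]
  rate_window([5, 7, 1, 3, 6, 9]) -> 1  [called from main, line 27]
Log origins:
  1: emitted by main (line 26)
  2: emitted by rate_window (line 17)
  3: emitted by resolve_slot (line 8)
  4: emitted by resolve_slot (line 13)
  5: emitted by rate_window (line 20)
  6: emitted by grade_run (line 4)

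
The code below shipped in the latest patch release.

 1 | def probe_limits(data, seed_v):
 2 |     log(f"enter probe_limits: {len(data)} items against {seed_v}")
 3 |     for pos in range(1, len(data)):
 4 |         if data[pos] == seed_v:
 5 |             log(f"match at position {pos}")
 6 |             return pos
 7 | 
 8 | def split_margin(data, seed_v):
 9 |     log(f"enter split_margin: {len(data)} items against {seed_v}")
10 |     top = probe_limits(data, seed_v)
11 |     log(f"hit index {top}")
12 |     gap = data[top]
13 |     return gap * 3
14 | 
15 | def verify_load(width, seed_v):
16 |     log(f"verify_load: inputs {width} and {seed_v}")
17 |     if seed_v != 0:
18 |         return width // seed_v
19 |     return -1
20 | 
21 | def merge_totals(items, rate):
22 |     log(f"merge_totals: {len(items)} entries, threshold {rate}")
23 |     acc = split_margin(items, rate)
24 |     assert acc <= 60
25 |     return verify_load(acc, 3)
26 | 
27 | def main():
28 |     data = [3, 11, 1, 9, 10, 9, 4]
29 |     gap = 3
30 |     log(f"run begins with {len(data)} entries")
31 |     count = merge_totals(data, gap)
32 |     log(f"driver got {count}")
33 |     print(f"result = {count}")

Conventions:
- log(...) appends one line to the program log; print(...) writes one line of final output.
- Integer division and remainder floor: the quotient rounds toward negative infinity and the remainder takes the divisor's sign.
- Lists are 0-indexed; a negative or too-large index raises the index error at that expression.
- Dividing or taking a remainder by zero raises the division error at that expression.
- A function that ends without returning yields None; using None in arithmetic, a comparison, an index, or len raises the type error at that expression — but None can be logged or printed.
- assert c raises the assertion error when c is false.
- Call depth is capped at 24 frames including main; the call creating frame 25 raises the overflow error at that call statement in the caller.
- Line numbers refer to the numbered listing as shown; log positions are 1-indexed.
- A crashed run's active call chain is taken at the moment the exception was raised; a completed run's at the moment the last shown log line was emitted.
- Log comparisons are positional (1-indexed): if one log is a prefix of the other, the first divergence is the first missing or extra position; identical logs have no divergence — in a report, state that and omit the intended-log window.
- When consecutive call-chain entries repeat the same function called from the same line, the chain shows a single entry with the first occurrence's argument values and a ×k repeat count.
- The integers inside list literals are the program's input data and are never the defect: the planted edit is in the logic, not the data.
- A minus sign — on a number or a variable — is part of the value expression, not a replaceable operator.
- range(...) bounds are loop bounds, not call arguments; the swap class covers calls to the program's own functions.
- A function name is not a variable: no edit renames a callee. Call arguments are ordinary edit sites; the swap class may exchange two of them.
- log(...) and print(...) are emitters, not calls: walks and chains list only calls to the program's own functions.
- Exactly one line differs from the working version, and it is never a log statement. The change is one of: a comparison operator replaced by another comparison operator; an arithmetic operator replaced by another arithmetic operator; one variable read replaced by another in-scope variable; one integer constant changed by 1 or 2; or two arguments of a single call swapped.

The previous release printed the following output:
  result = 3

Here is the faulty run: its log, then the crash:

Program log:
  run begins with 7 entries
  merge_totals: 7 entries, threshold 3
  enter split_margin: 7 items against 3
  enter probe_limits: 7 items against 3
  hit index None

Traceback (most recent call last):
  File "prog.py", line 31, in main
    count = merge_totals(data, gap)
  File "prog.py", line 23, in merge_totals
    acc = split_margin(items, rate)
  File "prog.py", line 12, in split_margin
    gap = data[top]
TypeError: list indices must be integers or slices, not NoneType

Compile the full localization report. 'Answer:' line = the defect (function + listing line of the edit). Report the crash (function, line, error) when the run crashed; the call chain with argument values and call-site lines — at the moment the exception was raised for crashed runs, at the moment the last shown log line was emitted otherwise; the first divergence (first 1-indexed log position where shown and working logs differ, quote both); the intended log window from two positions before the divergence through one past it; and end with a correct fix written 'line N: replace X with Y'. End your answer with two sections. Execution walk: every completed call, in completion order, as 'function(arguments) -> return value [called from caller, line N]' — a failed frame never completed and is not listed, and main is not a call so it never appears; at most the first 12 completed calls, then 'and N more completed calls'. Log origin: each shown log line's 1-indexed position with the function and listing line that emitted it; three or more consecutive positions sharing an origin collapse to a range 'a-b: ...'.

Answer: the defect is in probe_limits at line 3.
Key fact: The log first diverges at position 5: the faulty run prints 'hit index None' where the working version prints 'match at position 0'.
Crash: split_margin, line 12, TypeError.
Call chain: main -> merge_totals([3, 11, 1, 9, 10, 9, 4], 3) (called at line 31) -> split_margin([3, 11, 1, 9, 10, 9, 4], 3) (called at line 23).
First divergence: position 5 — shown 'hit index None', intended 'match at position 0'.
Intended log window:
  3: enter split_margin: 7 items against 3
  4: enter probe_limits: 7 items against 3
  5: match at position 0
  6: hit index 0
Execution walk:
  probe_limits([3, 11, 1, 9, 10, 9, 4], 3) -> None  [called from split_margin, line 10]
Log line origins:
  1: from main, line 30
  2: from merge_totals, line 22
  3: from split_margin, line 9
  4: from probe_limits, line 2
  5: from split_margin, line 11
A correct fix: line 3: replace `1` with `0`.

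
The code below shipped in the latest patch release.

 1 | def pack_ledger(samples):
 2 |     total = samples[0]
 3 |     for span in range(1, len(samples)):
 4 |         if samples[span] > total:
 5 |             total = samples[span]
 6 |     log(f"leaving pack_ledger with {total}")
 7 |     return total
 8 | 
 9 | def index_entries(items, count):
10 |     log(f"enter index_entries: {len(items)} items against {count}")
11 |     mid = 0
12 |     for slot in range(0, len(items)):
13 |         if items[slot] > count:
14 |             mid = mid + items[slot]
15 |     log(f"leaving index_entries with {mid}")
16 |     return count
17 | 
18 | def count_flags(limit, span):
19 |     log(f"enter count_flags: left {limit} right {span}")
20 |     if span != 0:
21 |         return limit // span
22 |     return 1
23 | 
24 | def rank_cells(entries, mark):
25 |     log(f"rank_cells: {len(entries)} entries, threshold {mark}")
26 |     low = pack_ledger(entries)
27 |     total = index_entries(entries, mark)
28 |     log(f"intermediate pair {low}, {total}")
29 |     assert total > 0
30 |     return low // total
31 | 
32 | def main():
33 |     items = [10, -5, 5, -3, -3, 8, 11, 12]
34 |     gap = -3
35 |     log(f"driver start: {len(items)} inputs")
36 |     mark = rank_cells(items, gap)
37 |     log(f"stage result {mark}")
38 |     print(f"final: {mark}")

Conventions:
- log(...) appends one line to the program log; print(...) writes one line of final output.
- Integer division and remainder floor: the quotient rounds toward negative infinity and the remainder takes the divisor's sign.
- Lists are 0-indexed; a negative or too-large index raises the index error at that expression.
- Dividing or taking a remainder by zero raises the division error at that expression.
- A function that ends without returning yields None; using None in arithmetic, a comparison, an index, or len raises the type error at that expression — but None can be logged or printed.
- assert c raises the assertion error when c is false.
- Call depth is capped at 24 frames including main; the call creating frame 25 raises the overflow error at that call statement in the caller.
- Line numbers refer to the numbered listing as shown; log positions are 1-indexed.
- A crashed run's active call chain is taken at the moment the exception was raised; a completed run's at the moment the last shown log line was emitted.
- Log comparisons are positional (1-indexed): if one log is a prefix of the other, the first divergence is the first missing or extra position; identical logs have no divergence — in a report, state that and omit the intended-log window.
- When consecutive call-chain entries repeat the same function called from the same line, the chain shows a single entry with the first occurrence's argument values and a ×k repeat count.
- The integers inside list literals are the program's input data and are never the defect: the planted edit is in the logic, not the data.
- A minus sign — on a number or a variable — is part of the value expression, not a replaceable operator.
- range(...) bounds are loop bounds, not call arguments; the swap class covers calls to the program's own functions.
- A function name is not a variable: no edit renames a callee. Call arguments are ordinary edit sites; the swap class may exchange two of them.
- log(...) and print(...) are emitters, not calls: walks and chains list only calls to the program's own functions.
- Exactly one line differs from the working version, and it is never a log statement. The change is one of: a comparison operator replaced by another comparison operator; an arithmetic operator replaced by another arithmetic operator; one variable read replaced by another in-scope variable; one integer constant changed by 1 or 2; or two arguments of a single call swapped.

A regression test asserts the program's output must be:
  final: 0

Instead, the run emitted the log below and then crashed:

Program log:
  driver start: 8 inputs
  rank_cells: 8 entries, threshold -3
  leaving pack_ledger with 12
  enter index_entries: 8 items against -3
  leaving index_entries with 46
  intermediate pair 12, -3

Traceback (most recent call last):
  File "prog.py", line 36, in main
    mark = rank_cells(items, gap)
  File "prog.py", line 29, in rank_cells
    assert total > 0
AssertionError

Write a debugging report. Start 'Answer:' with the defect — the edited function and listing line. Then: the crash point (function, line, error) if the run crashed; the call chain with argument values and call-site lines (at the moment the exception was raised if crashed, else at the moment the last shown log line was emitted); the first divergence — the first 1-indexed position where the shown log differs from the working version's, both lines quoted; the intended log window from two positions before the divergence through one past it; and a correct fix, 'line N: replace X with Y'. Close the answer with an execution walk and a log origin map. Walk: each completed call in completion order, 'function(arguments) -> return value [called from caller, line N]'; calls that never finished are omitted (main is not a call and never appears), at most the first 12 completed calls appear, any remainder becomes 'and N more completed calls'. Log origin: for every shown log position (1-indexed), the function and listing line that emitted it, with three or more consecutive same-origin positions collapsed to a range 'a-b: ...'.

Answer: the defect is in index_entries at line 16.
Key fact: Position 6 is the first bad log line: 'intermediate pair 12, -3' should read 'intermediate pair 12, 46'.
Crash: rank_cells, line 29, AssertionError.
Call chain: main -> rank_cells([10, -5, 5, -3, -3, 8, 11, 12], -3) (called at line 36).
First divergence: position 6; shown 'intermediate pair 12, -3' vs intended 'intermediate pair 12, 46'.
Intended log window:
  4: enter index_entries: 8 items against -3
  5: leaving index_entries with 46
  6: intermediate pair 12, 46
  7: stage result 0
Execution walk:
  pack_ledger([10, -5, 5, -3, -3, 8, 11, 12]) -> 12  [called from rank_cells, line 26]
  index_entries([10, -5, 5, -3, -3, 8, 11, 12], -3) -> -3  [called from rank_cells, line 27]
Origin of each log line:
  1 — main, line 35
  2 — rank_cells, line 25
  3 — pack_ledger, line 6
  4 — index_entries, line 10
  5 — index_entries, line 15
  6 — rank_cells, line 28
A correct fix: line 16: replace `count` with `mid`.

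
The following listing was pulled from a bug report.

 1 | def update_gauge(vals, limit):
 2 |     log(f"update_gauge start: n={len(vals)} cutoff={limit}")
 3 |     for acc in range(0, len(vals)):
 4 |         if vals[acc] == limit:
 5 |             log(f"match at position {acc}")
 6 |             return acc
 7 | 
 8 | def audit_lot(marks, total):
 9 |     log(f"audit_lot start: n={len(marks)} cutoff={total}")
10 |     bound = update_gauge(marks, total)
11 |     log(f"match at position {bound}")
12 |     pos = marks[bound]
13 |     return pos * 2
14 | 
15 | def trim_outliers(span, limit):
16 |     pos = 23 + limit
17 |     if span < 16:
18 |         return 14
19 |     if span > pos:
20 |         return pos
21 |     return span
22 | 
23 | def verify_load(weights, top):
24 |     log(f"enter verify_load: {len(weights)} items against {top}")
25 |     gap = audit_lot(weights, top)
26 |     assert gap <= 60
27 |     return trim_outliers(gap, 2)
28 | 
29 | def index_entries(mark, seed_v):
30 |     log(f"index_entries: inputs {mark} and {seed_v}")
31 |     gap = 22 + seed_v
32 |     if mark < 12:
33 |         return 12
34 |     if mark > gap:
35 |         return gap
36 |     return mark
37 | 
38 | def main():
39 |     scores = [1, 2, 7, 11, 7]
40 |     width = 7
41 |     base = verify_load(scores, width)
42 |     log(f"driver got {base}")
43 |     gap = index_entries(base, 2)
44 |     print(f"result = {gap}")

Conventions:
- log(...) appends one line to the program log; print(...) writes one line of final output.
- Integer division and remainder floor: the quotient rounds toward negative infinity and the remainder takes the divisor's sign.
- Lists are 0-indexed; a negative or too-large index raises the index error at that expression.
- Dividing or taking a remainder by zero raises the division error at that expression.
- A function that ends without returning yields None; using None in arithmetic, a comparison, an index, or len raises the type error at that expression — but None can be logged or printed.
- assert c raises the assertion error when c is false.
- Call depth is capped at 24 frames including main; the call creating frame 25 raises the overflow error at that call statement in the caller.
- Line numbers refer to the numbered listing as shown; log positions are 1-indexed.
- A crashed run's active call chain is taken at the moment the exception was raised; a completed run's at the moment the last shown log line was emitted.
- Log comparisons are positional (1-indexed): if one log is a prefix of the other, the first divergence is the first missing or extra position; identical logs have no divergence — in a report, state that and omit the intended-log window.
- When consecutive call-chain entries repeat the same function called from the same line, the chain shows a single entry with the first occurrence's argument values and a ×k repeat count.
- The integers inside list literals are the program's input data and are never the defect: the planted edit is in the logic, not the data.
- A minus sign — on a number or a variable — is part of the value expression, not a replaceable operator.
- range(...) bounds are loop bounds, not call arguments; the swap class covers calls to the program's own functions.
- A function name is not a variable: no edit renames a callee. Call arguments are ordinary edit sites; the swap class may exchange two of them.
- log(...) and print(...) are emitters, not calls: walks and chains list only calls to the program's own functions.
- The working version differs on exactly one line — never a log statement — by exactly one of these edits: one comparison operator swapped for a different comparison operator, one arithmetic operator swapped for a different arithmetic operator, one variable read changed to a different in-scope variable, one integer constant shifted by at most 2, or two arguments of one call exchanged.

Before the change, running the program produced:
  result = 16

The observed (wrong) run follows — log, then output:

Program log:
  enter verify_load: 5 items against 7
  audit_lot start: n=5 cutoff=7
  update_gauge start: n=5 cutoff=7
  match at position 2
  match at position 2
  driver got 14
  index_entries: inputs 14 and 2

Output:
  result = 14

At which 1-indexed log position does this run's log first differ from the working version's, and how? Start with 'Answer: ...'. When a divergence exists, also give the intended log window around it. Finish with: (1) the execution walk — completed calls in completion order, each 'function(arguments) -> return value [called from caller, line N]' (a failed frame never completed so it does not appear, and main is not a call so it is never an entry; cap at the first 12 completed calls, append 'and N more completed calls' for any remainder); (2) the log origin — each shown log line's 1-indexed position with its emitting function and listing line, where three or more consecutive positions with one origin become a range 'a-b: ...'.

Answer: at position 6 the run shows 'driver got 14' where the working version logs 'driver got 16'.
Intended log window:
  4: match at position 2
  5: match at position 2
  6: driver got 16
  7: index_entries: inputs 16 and 2
Execution walk:
  update_gauge([1, 2, 7, 11, 7], 7) -> 2  [called from audit_lot, line 10]
  audit_lot([1, 2, 7, 11, 7], 7) -> 14  [called from verify_load, line 25]
  trim_outliers(14, 2) -> 14  [called from verify_load, line 27]
  verify_load([1, 2, 7, 11, 7], 7) -> 14  [called from main, line 41]
  index_entries(14, 2) -> 14  [called from main, line 43]
Log line origins:
  1: from verify_load, line 24
  2: from audit_lot, line 9
  3: from update_gauge, line 2
  4: from update_gauge, line 5
  5: from audit_lot, line 11
  6: from main, line 42
  7: from index_entries, line 30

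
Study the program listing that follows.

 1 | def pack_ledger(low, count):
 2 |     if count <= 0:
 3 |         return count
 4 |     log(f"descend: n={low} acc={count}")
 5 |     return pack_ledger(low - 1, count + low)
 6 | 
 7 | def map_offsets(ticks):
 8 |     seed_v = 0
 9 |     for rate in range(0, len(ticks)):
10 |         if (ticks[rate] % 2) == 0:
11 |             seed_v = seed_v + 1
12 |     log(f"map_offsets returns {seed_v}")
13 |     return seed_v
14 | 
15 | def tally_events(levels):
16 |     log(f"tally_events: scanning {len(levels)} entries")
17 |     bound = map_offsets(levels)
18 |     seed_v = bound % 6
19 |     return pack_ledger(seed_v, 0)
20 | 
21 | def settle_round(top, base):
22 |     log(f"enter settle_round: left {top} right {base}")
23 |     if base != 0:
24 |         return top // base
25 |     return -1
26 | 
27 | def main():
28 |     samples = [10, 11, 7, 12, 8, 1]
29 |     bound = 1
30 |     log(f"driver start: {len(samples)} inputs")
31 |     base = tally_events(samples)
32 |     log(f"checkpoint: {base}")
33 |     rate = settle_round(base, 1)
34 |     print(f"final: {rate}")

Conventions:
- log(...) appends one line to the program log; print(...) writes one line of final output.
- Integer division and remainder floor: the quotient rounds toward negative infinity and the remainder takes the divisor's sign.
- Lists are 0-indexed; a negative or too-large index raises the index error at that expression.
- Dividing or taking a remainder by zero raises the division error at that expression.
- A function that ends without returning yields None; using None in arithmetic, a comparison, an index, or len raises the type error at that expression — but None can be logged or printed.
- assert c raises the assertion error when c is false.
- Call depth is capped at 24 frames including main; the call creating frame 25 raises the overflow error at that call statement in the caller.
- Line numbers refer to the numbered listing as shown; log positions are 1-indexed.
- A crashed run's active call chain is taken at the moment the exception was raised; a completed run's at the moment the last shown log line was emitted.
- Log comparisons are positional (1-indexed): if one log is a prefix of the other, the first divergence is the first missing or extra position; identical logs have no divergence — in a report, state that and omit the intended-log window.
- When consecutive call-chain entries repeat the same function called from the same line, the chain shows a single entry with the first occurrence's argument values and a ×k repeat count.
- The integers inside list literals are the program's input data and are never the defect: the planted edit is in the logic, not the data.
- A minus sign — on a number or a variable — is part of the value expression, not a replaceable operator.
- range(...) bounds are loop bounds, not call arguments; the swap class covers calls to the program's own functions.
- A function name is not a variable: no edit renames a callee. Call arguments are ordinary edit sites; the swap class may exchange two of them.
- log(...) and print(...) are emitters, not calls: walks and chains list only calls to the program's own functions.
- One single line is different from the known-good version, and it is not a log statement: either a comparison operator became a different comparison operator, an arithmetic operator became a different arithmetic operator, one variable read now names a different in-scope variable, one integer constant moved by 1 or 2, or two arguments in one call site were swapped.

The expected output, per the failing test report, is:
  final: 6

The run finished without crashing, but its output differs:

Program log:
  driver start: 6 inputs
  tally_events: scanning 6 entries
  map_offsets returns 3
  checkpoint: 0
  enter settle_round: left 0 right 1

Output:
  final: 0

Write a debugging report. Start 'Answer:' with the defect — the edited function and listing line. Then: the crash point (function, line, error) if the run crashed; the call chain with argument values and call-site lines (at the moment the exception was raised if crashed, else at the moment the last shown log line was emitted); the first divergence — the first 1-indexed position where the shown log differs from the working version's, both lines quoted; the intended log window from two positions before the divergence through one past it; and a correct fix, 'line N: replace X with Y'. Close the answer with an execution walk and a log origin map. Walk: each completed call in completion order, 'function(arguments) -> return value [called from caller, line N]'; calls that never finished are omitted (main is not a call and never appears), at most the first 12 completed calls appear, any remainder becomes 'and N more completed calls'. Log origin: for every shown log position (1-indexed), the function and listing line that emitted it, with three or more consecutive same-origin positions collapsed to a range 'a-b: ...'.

Answer: the defect is in pack_ledger at line 2.
Core observation: The earliest visible damage is log position 4 — 'checkpoint: 0' rather than the intended 'descend: n=3 acc=0'.
Call chain: main -> settle_round(0, 1) (called at line 33).
First divergence: position 4 — shown 'checkpoint: 0', intended 'descend: n=3 acc=0'.
Intended log window:
  2: tally_events: scanning 6 entries
  3: map_offsets returns 3
  4: descend: n=3 acc=0
  5: descend: n=2 acc=3
Execution walk:
  map_offsets([10, 11, 7, 12, 8, 1]) -> 3  [called from tally_events, line 17]
  pack_ledger(3, 0) -> 0  [called from tally_events, line 19]
  tally_events([10, 11, 7, 12, 8, 1]) -> 0  [called from main, line 31]
  settle_round(0, 1) -> 0  [called from main, line 33]
Origin of each log line:
  1: from main, line 30
  2: from tally_events, line 16
  3: from map_offsets, line 12
  4: from main, line 32
  5: from settle_round, line 22
A correct fix: line 2: replace `count` with `low`.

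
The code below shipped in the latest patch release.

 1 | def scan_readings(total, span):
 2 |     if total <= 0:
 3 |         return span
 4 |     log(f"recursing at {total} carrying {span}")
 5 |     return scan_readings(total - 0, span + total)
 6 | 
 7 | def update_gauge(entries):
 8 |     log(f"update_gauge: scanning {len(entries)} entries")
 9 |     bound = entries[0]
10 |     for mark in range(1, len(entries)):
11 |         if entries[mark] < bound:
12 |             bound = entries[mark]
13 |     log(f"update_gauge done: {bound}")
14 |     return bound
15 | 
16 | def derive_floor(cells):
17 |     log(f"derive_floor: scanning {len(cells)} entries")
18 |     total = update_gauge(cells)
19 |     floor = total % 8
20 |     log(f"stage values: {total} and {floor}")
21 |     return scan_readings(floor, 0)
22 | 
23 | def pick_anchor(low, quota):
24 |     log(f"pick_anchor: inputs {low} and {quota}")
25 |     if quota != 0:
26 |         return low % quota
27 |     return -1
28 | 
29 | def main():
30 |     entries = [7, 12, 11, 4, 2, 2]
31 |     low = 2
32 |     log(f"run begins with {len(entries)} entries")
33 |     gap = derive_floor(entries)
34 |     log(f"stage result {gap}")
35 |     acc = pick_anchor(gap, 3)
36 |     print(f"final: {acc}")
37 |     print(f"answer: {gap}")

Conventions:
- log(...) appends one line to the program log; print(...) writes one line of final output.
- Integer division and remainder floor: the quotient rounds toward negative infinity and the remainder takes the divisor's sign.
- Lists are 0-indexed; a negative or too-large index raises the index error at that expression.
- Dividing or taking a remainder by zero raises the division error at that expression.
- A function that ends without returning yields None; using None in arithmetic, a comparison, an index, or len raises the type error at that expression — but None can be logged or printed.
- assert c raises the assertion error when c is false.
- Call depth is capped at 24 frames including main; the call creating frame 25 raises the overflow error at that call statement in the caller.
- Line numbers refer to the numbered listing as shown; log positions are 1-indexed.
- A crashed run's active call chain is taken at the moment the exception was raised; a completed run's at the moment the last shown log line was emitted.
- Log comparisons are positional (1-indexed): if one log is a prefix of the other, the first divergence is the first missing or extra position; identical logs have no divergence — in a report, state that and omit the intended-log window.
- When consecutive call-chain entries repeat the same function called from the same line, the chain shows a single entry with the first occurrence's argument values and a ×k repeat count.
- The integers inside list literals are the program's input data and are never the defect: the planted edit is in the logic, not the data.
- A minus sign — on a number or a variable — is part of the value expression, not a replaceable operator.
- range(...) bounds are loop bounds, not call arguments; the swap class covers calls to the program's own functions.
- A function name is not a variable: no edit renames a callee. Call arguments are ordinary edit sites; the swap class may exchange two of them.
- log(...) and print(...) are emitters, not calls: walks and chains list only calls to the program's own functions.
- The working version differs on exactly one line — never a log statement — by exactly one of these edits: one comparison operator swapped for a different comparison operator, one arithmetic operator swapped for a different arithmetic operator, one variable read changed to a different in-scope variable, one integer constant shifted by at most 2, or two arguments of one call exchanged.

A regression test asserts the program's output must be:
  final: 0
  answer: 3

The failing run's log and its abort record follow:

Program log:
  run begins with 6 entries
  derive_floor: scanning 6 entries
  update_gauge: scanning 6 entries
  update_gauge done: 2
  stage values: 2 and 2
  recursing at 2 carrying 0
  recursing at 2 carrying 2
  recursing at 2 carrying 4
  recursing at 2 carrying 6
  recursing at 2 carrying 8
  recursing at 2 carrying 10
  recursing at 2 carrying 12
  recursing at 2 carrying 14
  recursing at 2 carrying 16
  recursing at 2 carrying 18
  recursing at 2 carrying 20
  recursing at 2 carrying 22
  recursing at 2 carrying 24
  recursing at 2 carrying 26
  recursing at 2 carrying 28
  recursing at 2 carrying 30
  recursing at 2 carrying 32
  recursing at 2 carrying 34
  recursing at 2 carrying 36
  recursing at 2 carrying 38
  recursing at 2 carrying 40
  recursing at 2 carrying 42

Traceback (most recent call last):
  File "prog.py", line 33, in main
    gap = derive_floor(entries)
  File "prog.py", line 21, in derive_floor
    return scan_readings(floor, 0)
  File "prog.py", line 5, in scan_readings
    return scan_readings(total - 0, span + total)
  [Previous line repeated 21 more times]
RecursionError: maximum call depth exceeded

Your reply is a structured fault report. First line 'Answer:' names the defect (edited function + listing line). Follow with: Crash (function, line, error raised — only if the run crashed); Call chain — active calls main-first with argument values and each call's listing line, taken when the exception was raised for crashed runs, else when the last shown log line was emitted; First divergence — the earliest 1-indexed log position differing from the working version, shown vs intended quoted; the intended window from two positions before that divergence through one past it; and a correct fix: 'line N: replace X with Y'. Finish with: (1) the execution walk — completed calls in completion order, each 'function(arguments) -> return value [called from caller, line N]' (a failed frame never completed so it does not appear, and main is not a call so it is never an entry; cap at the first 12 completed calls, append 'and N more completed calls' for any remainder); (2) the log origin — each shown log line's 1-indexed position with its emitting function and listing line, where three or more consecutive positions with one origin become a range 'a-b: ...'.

Answer: the defect is in scan_readings at line 5.
The tell: Position 7 is the first bad log line: 'recursing at 2 carrying 2' should read 'recursing at 1 carrying 2'.
Crash: scan_readings, line 5, RecursionError.
Call chain: main -> derive_floor([7, 12, 11, 4, 2, 2]) (called at line 33) -> scan_readings(2, 0) (called at line 21) -> scan_readings(2, 2) (called at line 5) ×21.
First divergence: position 7 — shown 'recursing at 2 carrying 2', intended 'recursing at 1 carrying 2'.
Intended log window:
  5: stage values: 2 and 2
  6: recursing at 2 carrying 0
  7: recursing at 1 carrying 2
  8: stage result 3
Execution walk:
  update_gauge([7, 12, 11, 4, 2, 2]) -> 2  [called from derive_floor, line 18]
Origin of each log line:
  1 — main, line 32
  2 — derive_floor, line 17
  3 — update_gauge, line 8
  4 — update_gauge, line 13
  5 — derive_floor, line 20
  6-27 — scan_readings, line 4
A correct fix: line 5: replace `0` with `1`.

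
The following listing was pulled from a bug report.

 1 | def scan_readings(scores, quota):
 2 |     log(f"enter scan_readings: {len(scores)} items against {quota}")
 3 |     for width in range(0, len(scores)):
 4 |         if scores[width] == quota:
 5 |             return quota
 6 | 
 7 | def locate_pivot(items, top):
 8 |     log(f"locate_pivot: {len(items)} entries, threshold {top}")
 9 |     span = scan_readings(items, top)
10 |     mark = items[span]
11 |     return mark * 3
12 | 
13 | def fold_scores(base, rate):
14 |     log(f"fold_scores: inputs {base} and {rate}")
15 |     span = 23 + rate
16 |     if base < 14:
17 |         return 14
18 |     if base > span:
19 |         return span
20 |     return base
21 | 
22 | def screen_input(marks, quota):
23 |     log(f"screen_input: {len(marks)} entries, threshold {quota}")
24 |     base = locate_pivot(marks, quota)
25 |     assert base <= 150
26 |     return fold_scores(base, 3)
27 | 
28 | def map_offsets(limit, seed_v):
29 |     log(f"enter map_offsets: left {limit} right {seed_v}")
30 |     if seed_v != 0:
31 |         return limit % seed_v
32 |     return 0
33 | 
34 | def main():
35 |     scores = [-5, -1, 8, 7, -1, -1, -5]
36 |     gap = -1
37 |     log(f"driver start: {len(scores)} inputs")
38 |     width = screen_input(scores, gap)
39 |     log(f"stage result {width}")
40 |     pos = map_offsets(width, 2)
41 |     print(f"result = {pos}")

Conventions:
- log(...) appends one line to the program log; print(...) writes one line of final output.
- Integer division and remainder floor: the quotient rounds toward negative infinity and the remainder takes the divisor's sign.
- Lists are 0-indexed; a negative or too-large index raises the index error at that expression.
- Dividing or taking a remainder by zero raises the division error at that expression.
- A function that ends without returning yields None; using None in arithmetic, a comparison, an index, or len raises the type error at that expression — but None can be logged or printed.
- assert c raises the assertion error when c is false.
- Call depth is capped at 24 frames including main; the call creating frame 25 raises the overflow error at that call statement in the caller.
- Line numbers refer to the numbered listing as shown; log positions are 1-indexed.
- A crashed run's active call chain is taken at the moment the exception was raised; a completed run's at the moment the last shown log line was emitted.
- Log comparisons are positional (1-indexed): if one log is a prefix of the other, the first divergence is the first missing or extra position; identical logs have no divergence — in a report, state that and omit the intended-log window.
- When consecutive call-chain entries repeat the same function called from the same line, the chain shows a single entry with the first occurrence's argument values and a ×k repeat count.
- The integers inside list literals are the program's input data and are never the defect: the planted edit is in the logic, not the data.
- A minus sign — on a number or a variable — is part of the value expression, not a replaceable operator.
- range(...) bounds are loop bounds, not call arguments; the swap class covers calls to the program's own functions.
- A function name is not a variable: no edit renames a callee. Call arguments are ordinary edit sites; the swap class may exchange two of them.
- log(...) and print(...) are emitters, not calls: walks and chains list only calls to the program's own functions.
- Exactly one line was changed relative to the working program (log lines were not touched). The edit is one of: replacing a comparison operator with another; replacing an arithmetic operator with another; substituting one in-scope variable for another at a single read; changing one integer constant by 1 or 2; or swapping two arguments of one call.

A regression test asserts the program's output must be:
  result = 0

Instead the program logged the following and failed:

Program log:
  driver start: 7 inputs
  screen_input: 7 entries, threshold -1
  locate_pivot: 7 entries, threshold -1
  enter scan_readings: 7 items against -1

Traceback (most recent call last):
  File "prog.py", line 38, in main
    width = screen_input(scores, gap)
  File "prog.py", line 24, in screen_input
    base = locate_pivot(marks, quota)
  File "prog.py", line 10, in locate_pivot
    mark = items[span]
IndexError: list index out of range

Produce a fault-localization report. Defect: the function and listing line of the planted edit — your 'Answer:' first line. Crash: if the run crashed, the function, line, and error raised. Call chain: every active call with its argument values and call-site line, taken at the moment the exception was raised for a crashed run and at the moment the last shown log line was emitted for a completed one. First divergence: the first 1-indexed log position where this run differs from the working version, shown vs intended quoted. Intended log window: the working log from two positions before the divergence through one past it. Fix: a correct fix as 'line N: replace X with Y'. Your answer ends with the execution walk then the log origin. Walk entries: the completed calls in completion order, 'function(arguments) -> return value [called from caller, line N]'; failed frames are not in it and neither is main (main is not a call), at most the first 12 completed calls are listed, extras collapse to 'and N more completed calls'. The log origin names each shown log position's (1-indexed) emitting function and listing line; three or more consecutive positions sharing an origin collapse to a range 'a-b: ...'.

Answer: the defect is in scan_readings at line 5.
Key fact: Only 4 log lines were emitted before the run died; the intended continuation was 'fold_scores: inputs -3 and 3'.
Crash: locate_pivot, line 10, IndexError.
Call chain: main -> screen_input([-5, -1, 8, 7, -1, -1, -5], -1) (called at line 38) -> locate_pivot([-5, -1, 8, 7, -1, -1, -5], -1) (called at line 24).
First divergence: position 5 (shown log ended at 4 lines; the working version continues: 'fold_scores: inputs -3 and 3').
Intended log window:
  3: locate_pivot: 7 entries, threshold -1
  4: enter scan_readings: 7 items against -1
  5: fold_scores: inputs -3 and 3
  6: stage result 14
Execution walk:
  scan_readings([-5, -1, 8, 7, -1, -1, -5], -1) -> -1  [called from locate_pivot, line 9]
Log line origins:
  1: logged in main at line 37
  2: logged in screen_input at line 23
  3: logged in locate_pivot at line 8
  4: logged in scan_readings at line 2
A correct fix: line 5: replace `quota` with `width`.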